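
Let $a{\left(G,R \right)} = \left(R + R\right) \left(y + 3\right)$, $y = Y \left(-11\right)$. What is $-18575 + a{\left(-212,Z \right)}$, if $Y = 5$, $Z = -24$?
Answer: $-16079$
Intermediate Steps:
$y = -55$ ($y = 5 \left(-11\right) = -55$)
$a{\left(G,R \right)} = - 104 R$ ($a{\left(G,R \right)} = \left(R + R\right) \left(-55 + 3\right) = 2 R \left(-52\right) = - 104 R$)
$-18575 + a{\left(-212,Z \right)} = -18575 - -2496 = -18575 + 2496 = -16079$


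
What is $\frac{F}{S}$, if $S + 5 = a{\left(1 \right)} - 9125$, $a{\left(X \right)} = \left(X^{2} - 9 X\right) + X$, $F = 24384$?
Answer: $- \frac{24384}{9137} \approx -2.6687$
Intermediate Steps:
$a{\left(X \right)} = X^{2} - 8 X$
$S = -9137$ ($S = -5 + \left(1 \left(-8 + 1\right) - 9125\right) = -5 + \left(1 \left(-7\right) - 9125\right) = -5 - 9132 = -9137$)
$\frac{F}{S} = \frac{24384}{-9137} = 24384 \left(- \frac{1}{9137}\right) = - \frac{24384}{9137}$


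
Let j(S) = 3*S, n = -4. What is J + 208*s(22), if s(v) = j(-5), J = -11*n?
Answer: -3076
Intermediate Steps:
J = 44 (J = -11*(-4) = 44)
s(v) = -15 (s(v) = 3*(-5) = -15)
J + 208*s(22) = 44 + 208*(-15) = 44 - 3120 = -3076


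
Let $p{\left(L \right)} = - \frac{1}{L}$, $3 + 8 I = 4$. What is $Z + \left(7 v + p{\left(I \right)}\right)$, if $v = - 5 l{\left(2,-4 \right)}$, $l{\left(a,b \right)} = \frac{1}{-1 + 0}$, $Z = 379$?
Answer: $406$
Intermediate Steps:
$I = \frac{1}{8}$ ($I = - \frac{3}{8} + \frac{1}{8} \cdot 4 = - \frac{3}{8} + \frac{1}{2} = \frac{1}{8} \approx 0.125$)
$l{\left(a,b \right)} = -1$ ($l{\left(a,b \right)} = \frac{1}{-1} = -1$)
$v = 5$ ($v = \left(-5\right) \left(-1\right) = 5$)
$Z + \left(7 v + p{\left(I \right)}\right) = 379 + \left(7 \cdot 5 - \frac{1}{\frac{1}{8}}\right) = 379 + \left(35 - 8\right) = 379 + 27 = 406$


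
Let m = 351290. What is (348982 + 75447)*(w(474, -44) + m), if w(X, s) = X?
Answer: 149298842756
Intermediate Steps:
(348982 + 75447)*(w(474, -44) + m) = (348982 + 75447)*(474 + 351290) = 424429*351764 = 149298842756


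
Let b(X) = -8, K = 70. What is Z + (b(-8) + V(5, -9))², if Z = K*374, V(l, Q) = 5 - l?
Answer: 26244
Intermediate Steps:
Z = 26180 (Z = 70*374 = 26180)
Z + (b(-8) + V(5, -9))² = 26180 + (-8 + (5 - 1*5))² = 26180 + (-8 + (5 - 5))² = 26180 + (-8 + 0)² = 26180 + (-8)² = 26180 + 64 = 26244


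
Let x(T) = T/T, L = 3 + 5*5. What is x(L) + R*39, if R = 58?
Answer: 2263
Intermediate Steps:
L = 28 (L = 3 + 25 = 28)
x(T) = 1
x(L) + R*39 = 1 + 58*39 = 1 + 2262 = 2263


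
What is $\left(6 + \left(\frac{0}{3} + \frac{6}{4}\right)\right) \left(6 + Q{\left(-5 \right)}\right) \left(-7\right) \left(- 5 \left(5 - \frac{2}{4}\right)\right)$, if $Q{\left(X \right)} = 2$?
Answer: $9450$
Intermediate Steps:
$\left(6 + \left(\frac{0}{3} + \frac{6}{4}\right)\right) \left(6 + Q{\left(-5 \right)}\right) \left(-7\right) \left(- 5 \left(5 - \frac{2}{4}\right)\right) = \left(6 + \left(\frac{0}{3} + \frac{6}{4}\right)\right) \left(6 + 2\right) \left(-7\right) \left(- 5 \left(5 - \frac{2}{4}\right)\right) = \left(6 + \left(0 \cdot \frac{1}{3} + 6 \cdot \frac{1}{4}\right)\right) 8 \left(-7\right) \left(- 5 \left(5 - \frac{1}{2}\right)\right) = \left(6 + \left(0 + \frac{3}{2}\right)\right) 8 \left(-7\right) \left(- 5 \left(5 - \frac{1}{2}\right)\right) = \left(6 + \frac{3}{2}\right) 8 \left(-7\right) \left(\left(-5\right) \frac{9}{2}\right) = \frac{15}{2} \cdot 8 \left(-7\right) \left(- \frac{45}{2}\right) = 60 \left(-7\right) \left(- \frac{45}{2}\right) = \left(-420\right) \left(- \frac{45}{2}\right) = 9450$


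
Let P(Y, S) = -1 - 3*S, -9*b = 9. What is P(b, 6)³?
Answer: -6859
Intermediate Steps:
b = -1 (b = -⅑*9 = -1)
P(b, 6)³ = (-1 - 3*6)³ = (-1 - 18)³ = (-19)³ = -6859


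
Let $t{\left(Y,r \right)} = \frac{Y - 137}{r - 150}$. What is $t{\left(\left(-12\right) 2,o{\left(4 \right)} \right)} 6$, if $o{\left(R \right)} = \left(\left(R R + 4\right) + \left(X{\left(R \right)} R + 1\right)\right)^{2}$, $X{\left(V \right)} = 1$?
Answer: $- \frac{966}{475} \approx -2.0337$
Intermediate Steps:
$o{\left(R \right)} = \left(5 + R + R^{2}\right)^{2}$ ($o{\left(R \right)} = \left(\left(R R + 4\right) + \left(1 R + 1\right)\right)^{2} = \left(\left(R^{2} + 4\right) + \left(R + 1\right)\right)^{2} = \left(\left(4 + R^{2}\right) + \left(1 + R\right)\right)^{2} = \left(5 + R + R^{2}\right)^{2}$)
$t{\left(Y,r \right)} = \frac{-137 + Y}{-150 + r}$
$t{\left(\left(-12\right) 2,o{\left(4 \right)} \right)} 6 = \frac{-137 - 24}{-150 + \left(5 + 4 + 4^{2}\right)^{2}} \cdot 6 = \frac{-137 - 24}{-150 + \left(5 + 4 + 16\right)^{2}} \cdot 6 = \frac{1}{-150 + 25^{2}} \left(-161\right) 6 = \frac{1}{-150 + 625} \left(-161\right) 6 = \frac{1}{475} \left(-161\right) 6 = \left(- \frac{161}{475}\right) 6 = - \frac{966}{475}$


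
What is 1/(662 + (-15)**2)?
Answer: 1/887 ≈ 0.0011274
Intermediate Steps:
1/(662 + (-15)**2) = 1/(662 + 225) = 1/887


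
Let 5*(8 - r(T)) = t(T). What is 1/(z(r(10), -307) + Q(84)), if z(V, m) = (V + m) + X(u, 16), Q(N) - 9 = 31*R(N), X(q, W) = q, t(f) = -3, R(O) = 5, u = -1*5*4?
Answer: -5/772 ≈ -0.0064767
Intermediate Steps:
u = -20 (u = -5*4 = -20)
r(T) = 43/5 (r(T) = 8 - ⅕*(-3) = 8 + ⅗ = 43/5)
Q(N) = 164 (Q(N) = 9 + 31*5 = 9 + 155 = 164)
z(V, m) = -20 + V + m (z(V, m) = (V + m) - 20 = -20 + V + m)
1/(z(r(10), -307) + Q(84)) = 1/((-20 + 43/5 - 307) + 164) = 1/(-1592/5 + 164) = 1/(-772/5) = -5/772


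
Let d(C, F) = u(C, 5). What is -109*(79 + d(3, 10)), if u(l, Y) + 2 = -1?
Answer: -8284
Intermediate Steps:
u(l, Y) = -3 (u(l, Y) = -2 - 1 = -3)
d(C, F) = -3
-109*(79 + d(3, 10)) = -109*(79 - 3) = -109*76 = -8284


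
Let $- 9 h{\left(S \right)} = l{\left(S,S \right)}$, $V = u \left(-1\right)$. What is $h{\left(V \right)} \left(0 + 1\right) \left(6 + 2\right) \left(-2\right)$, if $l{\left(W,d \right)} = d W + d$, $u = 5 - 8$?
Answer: $\frac{64}{3} \approx 21.333$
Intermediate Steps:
$u = -3$
$V = 3$ ($V = \left(-3\right) \left(-1\right) = 3$)
$l{\left(W,d \right)} = d + W d$ ($l{\left(W,d \right)} = W d + d = d + W d$)
$h{\left(S \right)} = - \frac{S \left(1 + S\right)}{9}$
$h{\left(V \right)} \left(0 + 1\right) \left(6 + 2\right) \left(-2\right) = \left(- \frac{1}{9}\right) 3 \left(1 + 3\right) \left(0 + 1\right) \left(6 + 2\right) \left(-2\right) = \left(- \frac{1}{9}\right) 3 \cdot 4 \cdot 1 \cdot 8 \left(-2\right) = - \frac{4 \cdot 8 \left(-2\right)}{3} = \left(- \frac{4}{3}\right) \left(-16\right) = \frac{64}{3}$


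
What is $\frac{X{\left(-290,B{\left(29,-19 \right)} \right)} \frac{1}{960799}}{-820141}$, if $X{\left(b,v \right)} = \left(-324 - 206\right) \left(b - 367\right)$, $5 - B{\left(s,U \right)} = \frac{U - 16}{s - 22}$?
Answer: $- \frac{348210}{787990652659} \approx -4.419 \cdot 10^{-7}$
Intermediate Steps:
$B{\left(s,U \right)} = 5 - \frac{-16 + U}{-22 + s}$ ($B{\left(s,U \right)} = 5 - \frac{U - 16}{s - 22} = 5 - \frac{-16 + U}{-22 + s}$)
$X{\left(b,v \right)} = 194510 - 530 b$ ($X{\left(b,v \right)} = - 530 \left(-367 + b\right) = 194510 - 530 b$)
$\frac{X{\left(-290,B{\left(29,-19 \right)} \right)} \frac{1}{960799}}{-820141} = \frac{\left(194510 - -153700\right) \frac{1}{960799}}{-820141} = \left(194510 + 153700\right) \frac{1}{960799} \left(- \frac{1}{820141}\right) = 348210 \cdot \frac{1}{960799} \left(- \frac{1}{820141}\right) = \frac{348210}{960799} \left(- \frac{1}{820141}\right) = - \frac{348210}{787990652659}$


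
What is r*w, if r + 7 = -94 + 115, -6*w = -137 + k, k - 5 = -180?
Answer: 728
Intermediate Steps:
k = -175 (k = 5 - 180 = -175)
w = 52 (w = -(-137 - 175)/6 = -1/6*(-312) = 52)
r = 14 (r = -7 + (-94 + 115) = -7 + 21 = 14)
r*w = 14*52 = 728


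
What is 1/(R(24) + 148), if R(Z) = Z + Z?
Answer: 1/196 ≈ 0.0051020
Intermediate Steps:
R(Z) = 2*Z
1/(R(24) + 148) = 1/(2*24 + 148) = 1/(48 + 148) = 1/196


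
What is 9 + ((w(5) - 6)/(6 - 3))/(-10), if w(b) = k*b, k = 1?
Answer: 271/30 ≈ 9.0333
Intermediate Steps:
w(b) = b (w(b) = 1*b = b)
9 + ((w(5) - 6)/(6 - 3))/(-10) = 9 + ((5 - 6)/(6 - 3))/(-10) = 9 - (-1)/(10*3) = 9 - ⅒*(-⅓) = 9 + 1/30 = 271/30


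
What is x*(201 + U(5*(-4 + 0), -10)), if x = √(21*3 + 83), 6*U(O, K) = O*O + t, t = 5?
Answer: 537*√146/2 ≈ 3244.3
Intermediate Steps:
U(O, K) = ⅚ + O²/6 (U(O, K) = (O*O + 5)/6 = (O² + 5)/6 = (5 + O²)/6 = ⅚ + O²/6)
x = √146 (x = √(63 + 83) = √146 ≈ 12.083)
x*(201 + U(5*(-4 + 0), -10)) = √146*(201 + (⅚ + (5*(-4 + 0))²/6)) = √146*(201 + (⅚ + (5*(-4))²/6)) = √146*(201 + (⅚ + (⅙)*(-20)²)) = √146*(201 + (⅚ + (⅙)*400)) = √146*(201 + (⅚ + 200/3)) = √146*(201 + 135/2) = √146*(537/2) = 537*√146/2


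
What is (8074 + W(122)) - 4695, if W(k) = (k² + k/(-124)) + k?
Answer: 1139809/62 ≈ 18384.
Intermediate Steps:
W(k) = k² + 123*k/124 (W(k) = (k² - k/124) + k = k² + 123*k/124)
(8074 + W(122)) - 4695 = (8074 + (1/124)*122*(123 + 124*122)) - 4695 = (8074 + (1/124)*122*(123 + 15128)) - 4695 = (8074 + (1/124)*122*15251) - 4695 = (8074 + 930311/62) - 4695 = 1430899/62 - 4695 = 1139809/62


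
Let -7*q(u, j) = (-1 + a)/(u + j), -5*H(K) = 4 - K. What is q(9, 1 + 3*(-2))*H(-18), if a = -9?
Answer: -11/7 ≈ -1.5714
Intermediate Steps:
H(K) = -⅘ + K/5 (H(K) = -(4 - K)/5 = -⅘ + K/5)
q(u, j) = 10/(7*(j + u)) (q(u, j) = -(-1 - 9)/(7*(u + j)) = -(-10)/(7*(j + u)) = 10/(7*(j + u)))
q(9, 1 + 3*(-2))*H(-18) = (10/(7*((1 + 3*(-2)) + 9)))*(-⅘ + (⅕)*(-18)) = (10/(7*((1 - 6) + 9)))*(-⅘ - 18/5) = (10/(7*(-5 + 9)))*(-22/5) = ((10/7)/4)*(-22/5) = ((10/7)*(¼))*(-22/5) = (5/14)*(-22/5) = -11/7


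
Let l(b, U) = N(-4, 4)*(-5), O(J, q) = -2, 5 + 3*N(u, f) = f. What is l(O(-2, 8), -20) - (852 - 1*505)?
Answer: -1036/3 ≈ -345.33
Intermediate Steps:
N(u, f) = -5/3 + f/3
l(b, U) = 5/3 (l(b, U) = (-5/3 + (1/3)*4)*(-5) = (-5/3 + 4/3)*(-5) = -1/3*(-5) = 5/3)
l(O(-2, 8), -20) - (852 - 1*505) = 5/3 - (852 - 1*505) = 5/3 - (852 - 505) = 5/3 - 1*347 = 5/3 - 347 = -1036/3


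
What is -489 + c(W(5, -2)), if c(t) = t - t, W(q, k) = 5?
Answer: -489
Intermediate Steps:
c(t) = 0
-489 + c(W(5, -2)) = -489 + 0 = -489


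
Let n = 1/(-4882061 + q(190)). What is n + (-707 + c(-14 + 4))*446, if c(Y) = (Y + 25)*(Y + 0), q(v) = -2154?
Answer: -1866854425731/4884215 ≈ -3.8222e+5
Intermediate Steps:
c(Y) = Y*(25 + Y) (c(Y) = (25 + Y)*Y = Y*(25 + Y))
n = -1/4884215 (n = 1/(-4882061 - 2154) = 1/(-4884215) = -1/4884215 ≈ -2.0474e-7)
n + (-707 + c(-14 + 4))*446 = -1/4884215 + (-707 + (-14 + 4)*(25 + (-14 + 4)))*446 = -1/4884215 + (-707 - 10*(25 - 10))*446 = -1/4884215 + (-707 - 10*15)*446 = -1/4884215 + (-707 - 150)*446 = -1/4884215 - 857*446 = -1/4884215 - 382222 = -1866854425731/4884215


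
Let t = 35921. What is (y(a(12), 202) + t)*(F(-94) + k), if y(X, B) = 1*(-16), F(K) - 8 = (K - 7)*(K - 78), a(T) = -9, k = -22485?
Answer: -183295025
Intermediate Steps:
F(K) = 8 + (-78 + K)*(-7 + K) (F(K) = 8 + (K - 7)*(K - 78) = 8 + (-7 + K)*(-78 + K) = 8 + (-78 + K)*(-7 + K))
y(X, B) = -16
(y(a(12), 202) + t)*(F(-94) + k) = (-16 + 35921)*((554 + (-94)**2 - 85*(-94)) - 22485) = 35905*((554 + 8836 + 7990) - 22485) = 35905*(17380 - 22485) = 35905*(-5105) = -183295025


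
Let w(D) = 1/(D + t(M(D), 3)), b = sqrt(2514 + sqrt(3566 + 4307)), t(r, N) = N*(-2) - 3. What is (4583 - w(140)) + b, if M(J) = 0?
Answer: 600372/131 + sqrt(2514 + sqrt(7873)) ≈ 4634.0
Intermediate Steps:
t(r, N) = -3 - 2*N (t(r, N) = -2*N - 3 = -3 - 2*N)
b = sqrt(2514 + sqrt(7873)) ≈ 51.017
w(D) = 1/(-9 + D) (w(D) = 1/(D + (-3 - 2*3)) = 1/(D + (-3 - 6)) = 1/(D - 9) = 1/(-9 + D))
(4583 - w(140)) + b = (4583 - 1/(-9 + 140)) + sqrt(2514 + sqrt(7873)) = (4583 - 1/131) + sqrt(2514 + sqrt(7873)) = 600372/131 + sqrt(2514 + sqrt(7873))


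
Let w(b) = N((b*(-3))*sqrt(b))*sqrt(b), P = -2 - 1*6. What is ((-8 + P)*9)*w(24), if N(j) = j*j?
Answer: -35831808*sqrt(6) ≈ -8.7770e+7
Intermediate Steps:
N(j) = j**2
P = -8 (P = -2 - 6 = -8)
w(b) = 9*b**(7/2) (w(b) = ((b*(-3))*sqrt(b))**2*sqrt(b) = ((-3*b)*sqrt(b))**2*sqrt(b) = (-3*b**(3/2))**2*sqrt(b) = (9*b**3)*sqrt(b) = 9*b**(7/2))
((-8 + P)*9)*w(24) = ((-8 - 8)*9)*(9*24**(7/2)) = (-16*9)*(9*(27648*sqrt(6))) = -35831808*sqrt(6)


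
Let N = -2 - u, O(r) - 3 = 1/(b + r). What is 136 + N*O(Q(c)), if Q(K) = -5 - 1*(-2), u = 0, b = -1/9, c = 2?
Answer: 1829/14 ≈ 130.64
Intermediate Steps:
b = -1/9 (b = -1*1/9 = -1/9 ≈ -0.11111)
Q(K) = -3 (Q(K) = -5 + 2 = -3)
O(r) = 3 + 1/(-1/9 + r)
N = -2 (N = -2 - 1*0 = -2 + 0 = -2)
136 + N*O(Q(c)) = 136 - 6*(2 + 9*(-3))/(-1 + 9*(-3)) = 136 - 6*(2 - 27)/(-1 - 27) = 136 - 6*(-25)/(-28) = 136 - 6*(-1)*(-25)/28 = 136 - 2*75/28 = 136 - 75/14 = 1829/14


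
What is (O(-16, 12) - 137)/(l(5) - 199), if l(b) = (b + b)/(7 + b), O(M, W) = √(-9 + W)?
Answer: 822/1189 - 6*√3/1189 ≈ 0.68260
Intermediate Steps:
l(b) = 2*b/(7 + b) (l(b) = (2*b)/(7 + b) = 2*b/(7 + b))
(O(-16, 12) - 137)/(l(5) - 199) = (√(-9 + 12) - 137)/(2*5/(7 + 5) - 199) = (√3 - 137)/(2*5/12 - 199) = (-137 + √3)/(2*5*(1/12) - 199) = (-137 + √3)/(⅚ - 199) = (-137 + √3)/(-1189/6) = (-137 + √3)*(-6/1189) = 822/1189 - 6*√3/1189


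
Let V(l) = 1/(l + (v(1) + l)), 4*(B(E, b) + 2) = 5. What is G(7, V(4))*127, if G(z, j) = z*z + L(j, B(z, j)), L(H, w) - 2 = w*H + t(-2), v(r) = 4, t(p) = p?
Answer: 99441/16 ≈ 6215.1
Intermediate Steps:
B(E, b) = -3/4 (B(E, b) = -2 + (1/4)*5 = -2 + 5/4 = -3/4)
L(H, w) = H*w (L(H, w) = 2 + (w*H - 2) = 2 + (H*w - 2) = 2 + (-2 + H*w) = H*w)
V(l) = 1/(4 + 2*l) (V(l) = 1/(l + (4 + l)) = 1/(4 + 2*l))
G(z, j) = z**2 - 3*j/4 (G(z, j) = z*z + j*(-3/4) = z**2 - 3*j/4)
G(7, V(4))*127 = (7**2 - 3/(8*(2 + 4)))*127 = (49 - 3/(8*6))*127 = (49 - 3/4*1/12)*127 = (49 - 1/16)*127 = (783/16)*127 = 99441/16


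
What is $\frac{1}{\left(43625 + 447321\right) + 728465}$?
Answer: $\frac{1}{1219411} \approx 8.2007 \cdot 10^{-7}$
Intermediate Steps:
$\frac{1}{\left(43625 + 447321\right) + 728465} = \frac{1}{490946 + 728465} = \frac{1}{1219411}$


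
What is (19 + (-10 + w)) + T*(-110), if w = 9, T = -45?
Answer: 4968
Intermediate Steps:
(19 + (-10 + w)) + T*(-110) = (19 + (-10 + 9)) - 45*(-110) = (19 - 1) + 4950 = 18 + 4950 = 4968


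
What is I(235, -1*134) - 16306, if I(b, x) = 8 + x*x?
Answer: 1658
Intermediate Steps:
I(b, x) = 8 + x²
I(235, -1*134) - 16306 = (8 + (-1*134)²) - 16306 = (8 + (-134)²) - 16306 = (8 + 17956) - 16306 = 17964 - 16306 = 1658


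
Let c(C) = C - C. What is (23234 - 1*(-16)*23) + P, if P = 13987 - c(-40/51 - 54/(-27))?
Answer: 37589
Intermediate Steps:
c(C) = 0
P = 13987 (P = 13987 - 1*0 = 13987 + 0 = 13987)
(23234 - 1*(-16)*23) + P = (23234 - 1*(-16)*23) + 13987 = (23234 + 16*23) + 13987 = (23234 + 368) + 13987 = 23602 + 13987 = 37589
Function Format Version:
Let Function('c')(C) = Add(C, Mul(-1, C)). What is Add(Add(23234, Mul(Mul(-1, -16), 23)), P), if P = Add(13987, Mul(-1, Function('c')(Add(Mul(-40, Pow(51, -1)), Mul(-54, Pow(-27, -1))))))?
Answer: 37589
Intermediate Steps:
Function('c')(C) = 0
P = 13987 (P = Add(13987, Mul(-1, 0)) = Add(13987, 0) = 13987)
Add(Add(23234, Mul(Mul(-1, -16), 23)), P) = Add(Add(23234, Mul(Mul(-1, -16), 23)), 13987) = Add(Add(23234, Mul(16, 23)), 13987) = Add(Add(23234, 368), 13987) = Add(23602, 13987) = 37589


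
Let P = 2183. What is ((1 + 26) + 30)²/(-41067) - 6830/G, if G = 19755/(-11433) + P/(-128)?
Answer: 15199370196547/41807542959 ≈ 363.56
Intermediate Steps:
G = -9162293/487808 (G = 19755/(-11433) + 2183/(-128) = 19755*(-1/11433) + 2183*(-1/128) = -6585/3811 - 2183/128 = -9162293/487808 ≈ -18.783)
((1 + 26) + 30)²/(-41067) - 6830/G = ((1 + 26) + 30)²/(-41067) - 6830/(-9162293/487808) = (27 + 30)²*(-1/41067) - 6830*(-487808/9162293) = 57²*(-1/41067) + 3331728640/9162293 = 3249*(-1/41067) + 3331728640/9162293 = -361/4563 + 3331728640/9162293 = 15199370196547/41807542959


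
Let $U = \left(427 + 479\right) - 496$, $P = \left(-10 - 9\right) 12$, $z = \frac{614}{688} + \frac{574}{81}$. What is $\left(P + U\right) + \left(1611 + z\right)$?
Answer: $\frac{50182475}{27864} \approx 1801.0$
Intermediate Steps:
$z = \frac{222323}{27864}$ ($z = 614 \cdot \frac{1}{688} + 574 \cdot \frac{1}{81} = \frac{307}{344} + \frac{574}{81} = \frac{222323}{27864} \approx 7.9789$)
$P = -228$ ($P = \left(-19\right) 12 = -228$)
$U = 410$ ($U = 906 - 496 = 410$)
$\left(P + U\right) + \left(1611 + z\right) = \left(-228 + 410\right) + \left(1611 + \frac{222323}{27864}\right) = 182 + \frac{45111227}{27864} = \frac{50182475}{27864}$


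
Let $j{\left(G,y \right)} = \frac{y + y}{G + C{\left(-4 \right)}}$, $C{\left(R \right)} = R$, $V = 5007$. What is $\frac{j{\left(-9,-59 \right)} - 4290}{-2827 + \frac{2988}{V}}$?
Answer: $\frac{92883188}{61324471} \approx 1.5146$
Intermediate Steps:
$j{\left(G,y \right)} = \frac{2 y}{-4 + G}$ ($j{\left(G,y \right)} = \frac{y + y}{G - 4} = \frac{2 y}{-4 + G}$)
$\frac{j{\left(-9,-59 \right)} - 4290}{-2827 + \frac{2988}{V}} = \frac{2 \left(-59\right) \frac{1}{-4 - 9} - 4290}{-2827 + \frac{2988}{5007}} = \frac{2 \left(-59\right) \frac{1}{-13} - 4290}{-2827 + 2988 \cdot \frac{1}{5007}} = \frac{2 \left(-59\right) \left(- \frac{1}{13}\right) - 4290}{-2827 + \frac{996}{1669}} = \frac{\frac{118}{13} - 4290}{- \frac{4717267}{1669}} = \left(- \frac{55652}{13}\right) \left(- \frac{1669}{4717267}\right) = \frac{92883188}{61324471}$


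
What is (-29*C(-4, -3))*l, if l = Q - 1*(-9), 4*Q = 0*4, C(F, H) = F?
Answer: 1044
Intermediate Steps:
Q = 0 (Q = (0*4)/4 = (¼)*0 = 0)
l = 9 (l = 0 - 1*(-9) = 0 + 9 = 9)
(-29*C(-4, -3))*l = -29*(-4)*9 = 116*9 = 1044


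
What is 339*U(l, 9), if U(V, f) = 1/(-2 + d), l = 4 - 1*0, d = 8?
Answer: 113/2 ≈ 56.500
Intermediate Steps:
l = 4 (l = 4 + 0 = 4)
U(V, f) = ⅙ (U(V, f) = 1/(-2 + 8) = 1/6 = ⅙)
339*U(l, 9) = 339*(⅙) = 113/2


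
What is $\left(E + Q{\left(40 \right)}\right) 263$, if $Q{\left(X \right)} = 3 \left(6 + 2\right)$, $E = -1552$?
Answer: $-401864$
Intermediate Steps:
$Q{\left(X \right)} = 24$ ($Q{\left(X \right)} = 3 \cdot 8 = 24$)
$\left(E + Q{\left(40 \right)}\right) 263 = \left(-1552 + 24\right) 263 = \left(-1528\right) 263 = -401864$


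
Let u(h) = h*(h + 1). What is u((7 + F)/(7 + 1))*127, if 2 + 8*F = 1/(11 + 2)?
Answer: 137046335/692224 ≈ 197.98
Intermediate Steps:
F = -25/104 (F = -¼ + 1/(8*(11 + 2)) = -¼ + (⅛)/13 = -¼ + (⅛)*(1/13) = -¼ + 1/104 = -25/104 ≈ -0.24038)
u(h) = h*(1 + h)
u((7 + F)/(7 + 1))*127 = (((7 - 25/104)/(7 + 1))*(1 + (7 - 25/104)/(7 + 1)))*127 = (((703/104)/8)*(1 + (703/104)/8))*127 = (((703/104)*(⅛))*(1 + (703/104)*(⅛)))*127 = (703*(1 + 703/832)/832)*127 = ((703/832)*(1535/832))*127 = (1079105/692224)*127 = 137046335/692224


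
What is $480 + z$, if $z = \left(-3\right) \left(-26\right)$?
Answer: $558$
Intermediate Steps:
$z = 78$
$480 + z = 480 + 78 = 558$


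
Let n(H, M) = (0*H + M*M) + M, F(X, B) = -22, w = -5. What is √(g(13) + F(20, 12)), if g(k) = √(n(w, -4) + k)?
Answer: I*√17 ≈ 4.1231*I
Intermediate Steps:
n(H, M) = M + M² (n(H, M) = (0 + M²) + M = M² + M = M + M²)
g(k) = √(12 + k) (g(k) = √(-4*(1 - 4) + k) = √(-4*(-3) + k) = √(12 + k))
√(g(13) + F(20, 12)) = √(√(12 + 13) - 22) = √(√25 - 22) = √(5 - 22) = √(-17) = I*√17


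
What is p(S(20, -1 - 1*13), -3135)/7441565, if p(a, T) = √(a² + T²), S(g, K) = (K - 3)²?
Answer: √9911746/7441565 ≈ 0.00042307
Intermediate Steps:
S(g, K) = (-3 + K)²
p(a, T) = √(T² + a²)
p(S(20, -1 - 1*13), -3135)/7441565 = √((-3135)² + ((-3 + (-1 - 1*13))²)²)/7441565 = √(9828225 + ((-3 + (-1 - 13))²)²)*(1/7441565) = √(9828225 + ((-3 - 14)²)²)*(1/7441565) = √(9828225 + ((-17)²)²)*(1/7441565) = √(9828225 + 289²)*(1/7441565) = √(9828225 + 83521)*(1/7441565) = √9911746*(1/7441565) = √9911746/7441565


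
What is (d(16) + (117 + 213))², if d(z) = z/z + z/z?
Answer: 110224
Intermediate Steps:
d(z) = 2 (d(z) = 1 + 1 = 2)
(d(16) + (117 + 213))² = (2 + (117 + 213))² = (2 + 330)² = 332² = 110224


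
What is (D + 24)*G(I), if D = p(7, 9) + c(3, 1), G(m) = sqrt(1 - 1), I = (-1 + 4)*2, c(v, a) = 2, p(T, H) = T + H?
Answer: 0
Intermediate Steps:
p(T, H) = H + T
I = 6 (I = 3*2 = 6)
G(m) = 0 (G(m) = sqrt(0) = 0)
D = 18 (D = (9 + 7) + 2 = 16 + 2 = 18)
(D + 24)*G(I) = (18 + 24)*0 = 42*0 = 0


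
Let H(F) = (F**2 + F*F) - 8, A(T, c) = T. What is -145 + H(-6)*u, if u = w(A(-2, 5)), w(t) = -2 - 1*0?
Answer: -273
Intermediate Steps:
w(t) = -2 (w(t) = -2 + 0 = -2)
H(F) = -8 + 2*F**2 (H(F) = (F**2 + F**2) - 8 = 2*F**2 - 8 = -8 + 2*F**2)
u = -2
-145 + H(-6)*u = -145 + (-8 + 2*(-6)**2)*(-2) = -145 + (-8 + 2*36)*(-2) = -145 + (-8 + 72)*(-2) = -145 + 64*(-2) = -145 - 128 = -273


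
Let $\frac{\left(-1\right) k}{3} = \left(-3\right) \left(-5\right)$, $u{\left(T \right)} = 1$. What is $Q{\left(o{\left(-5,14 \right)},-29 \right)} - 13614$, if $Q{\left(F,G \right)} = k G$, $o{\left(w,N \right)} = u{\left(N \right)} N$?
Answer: $-12309$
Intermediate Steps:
$k = -45$ ($k = - 3 \left(\left(-3\right) \left(-5\right)\right) = \left(-3\right) 15 = -45$)
$o{\left(w,N \right)} = N$ ($o{\left(w,N \right)} = 1 N = N$)
$Q{\left(F,G \right)} = - 45 G$
$Q{\left(o{\left(-5,14 \right)},-29 \right)} - 13614 = \left(-45\right) \left(-29\right) - 13614 = 1305 - 13614 = -12309$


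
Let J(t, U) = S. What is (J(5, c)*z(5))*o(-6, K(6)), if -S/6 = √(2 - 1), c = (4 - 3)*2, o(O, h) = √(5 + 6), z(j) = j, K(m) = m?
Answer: -30*√11 ≈ -99.499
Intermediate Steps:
o(O, h) = √11
c = 2 (c = 1*2 = 2)
S = -6 (S = -6*√(2 - 1) = -6*√1 = -6*1 = -6)
J(t, U) = -6
(J(5, c)*z(5))*o(-6, K(6)) = (-6*5)*√11 = -30*√11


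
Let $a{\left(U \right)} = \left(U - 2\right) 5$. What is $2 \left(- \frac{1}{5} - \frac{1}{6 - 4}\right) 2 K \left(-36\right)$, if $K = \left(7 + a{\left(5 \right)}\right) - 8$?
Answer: $\frac{7056}{5} \approx 1411.2$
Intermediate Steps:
$a{\left(U \right)} = -10 + 5 U$ ($a{\left(U \right)} = \left(-2 + U\right) 5 = -10 + 5 U$)
$K = 14$ ($K = \left(7 + \left(-10 + 5 \cdot 5\right)\right) - 8 = \left(7 + \left(-10 + 25\right)\right) - 8 = \left(7 + 15\right) - 8 = 22 - 8 = 14$)
$2 \left(- \frac{1}{5} - \frac{1}{6 - 4}\right) 2 K \left(-36\right) = 2 \left(- \frac{1}{5} - \frac{1}{6 - 4}\right) 2 \cdot 14 \left(-36\right) = 2 \left(\left(-1\right) \frac{1}{5} - \frac{1}{2}\right) 2 \cdot 14 \left(-36\right) = 2 \left(- \frac{1}{5} - \frac{1}{2}\right) 2 \cdot 14 \left(-36\right) = 2 \left(- \frac{7}{10}\right) 2 \cdot 14 \left(-36\right) = \left(- \frac{7}{5}\right) 2 \cdot 14 \left(-36\right) = \left(- \frac{14}{5}\right) 14 \left(-36\right) = \left(- \frac{196}{5}\right) \left(-36\right) = \frac{7056}{5}$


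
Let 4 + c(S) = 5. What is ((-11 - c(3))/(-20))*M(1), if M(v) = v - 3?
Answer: -6/5 ≈ -1.2000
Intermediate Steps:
M(v) = -3 + v
c(S) = 1 (c(S) = -4 + 5 = 1)
((-11 - c(3))/(-20))*M(1) = ((-11 - 1*1)/(-20))*(-3 + 1) = ((-11 - 1)*(-1/20))*(-2) = -12*(-1/20)*(-2) = (3/5)*(-2) = -6/5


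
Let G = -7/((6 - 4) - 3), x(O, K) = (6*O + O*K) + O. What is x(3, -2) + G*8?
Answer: 71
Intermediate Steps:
x(O, K) = 7*O + K*O (x(O, K) = (6*O + K*O) + O = 7*O + K*O)
G = 7 (G = -7/(2 - 3) = -7/(-1) = -7*(-1) = 7)
x(3, -2) + G*8 = 3*(7 - 2) + 7*8 = 3*5 + 56 = 15 + 56 = 71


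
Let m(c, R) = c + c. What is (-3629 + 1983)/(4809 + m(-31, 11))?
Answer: -1646/4747 ≈ -0.34675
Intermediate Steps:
m(c, R) = 2*c
(-3629 + 1983)/(4809 + m(-31, 11)) = (-3629 + 1983)/(4809 + 2*(-31)) = -1646/(4809 - 62) = -1646/4747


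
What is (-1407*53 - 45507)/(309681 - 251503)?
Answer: -60039/29089 ≈ -2.0640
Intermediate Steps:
(-1407*53 - 45507)/(309681 - 251503) = (-74571 - 45507)/58178 = -120078*1/58178 = -60039/29089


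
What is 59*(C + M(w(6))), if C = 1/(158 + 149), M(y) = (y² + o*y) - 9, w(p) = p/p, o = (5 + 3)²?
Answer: 1014387/307 ≈ 3304.2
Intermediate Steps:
o = 64 (o = 8² = 64)
w(p) = 1
M(y) = -9 + y² + 64*y (M(y) = (y² + 64*y) - 9 = -9 + y² + 64*y)
C = 1/307 ≈ 0.0032573
59*(C + M(w(6))) = 59*(1/307 + (-9 + 1² + 64*1)) = 59*(1/307 + (-9 + 1 + 64)) = 59*(1/307 + 56) = 59*(17193/307) = 1014387/307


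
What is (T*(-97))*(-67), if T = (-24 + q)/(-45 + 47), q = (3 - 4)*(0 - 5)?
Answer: -123481/2 ≈ -61741.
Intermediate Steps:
q = 5 (q = -1*(-5) = 5)
T = -19/2 (T = (-24 + 5)/(-45 + 47) = -19/2 ≈ -9.5000)
(T*(-97))*(-67) = -19/2*(-97)*(-67) = (1843/2)*(-67) = -123481/2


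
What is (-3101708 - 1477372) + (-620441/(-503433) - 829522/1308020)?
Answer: -215380411946018929/47035745190 ≈ -4.5791e+6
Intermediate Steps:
(-3101708 - 1477372) + (-620441/(-503433) - 829522/1308020) = -4579080 + (-620441*(-1/503433) - 829522*1/1308020) = -4579080 + (620441/503433 - 414761/654010) = -4579080 + 28138606271/47035745190 = -215380411946018929/47035745190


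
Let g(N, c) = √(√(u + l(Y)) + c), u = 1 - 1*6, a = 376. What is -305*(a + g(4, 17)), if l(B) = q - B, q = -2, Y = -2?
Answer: -114680 - 305*√(17 + I*√5) ≈ -1.1594e+5 - 82.527*I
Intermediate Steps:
l(B) = -2 - B
u = -5 (u = 1 - 6 = -5)
g(N, c) = √(c + I*√5) (g(N, c) = √(√(-5 + (-2 - 1*(-2))) + c) = √(√(-5 + (-2 + 2)) + c) = √(√(-5 + 0) + c) = √(√(-5) + c) = √(I*√5 + c) = √(c + I*√5))
-305*(a + g(4, 17)) = -305*(376 + √(17 + I*√5)) = -114680 - 305*√(17 + I*√5)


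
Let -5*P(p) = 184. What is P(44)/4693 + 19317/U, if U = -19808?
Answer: -456918077/464794720 ≈ -0.98305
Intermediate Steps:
P(p) = -184/5 (P(p) = -⅕*184 = -184/5)
P(44)/4693 + 19317/U = -184/5/4693 + 19317/(-19808) = -184/5*1/4693 + 19317*(-1/19808) = -184/23465 - 19317/19808 = -456918077/464794720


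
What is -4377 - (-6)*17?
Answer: -4275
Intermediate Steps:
-4377 - (-6)*17 = -4377 - 1*(-102) = -4377 + 102 = -4275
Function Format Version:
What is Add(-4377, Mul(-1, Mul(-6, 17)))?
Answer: -4275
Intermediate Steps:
Add(-4377, Mul(-1, Mul(-6, 17))) = Add(-4377, Mul(-1, -102)) = Add(-4377, 102) = -4275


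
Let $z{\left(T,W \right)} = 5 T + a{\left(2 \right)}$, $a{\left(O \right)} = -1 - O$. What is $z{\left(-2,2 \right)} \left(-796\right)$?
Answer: $10348$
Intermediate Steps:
$z{\left(T,W \right)} = -3 + 5 T$ ($z{\left(T,W \right)} = 5 T - 3 = -3 + 5 T$)
$z{\left(-2,2 \right)} \left(-796\right) = \left(-3 + 5 \left(-2\right)\right) \left(-796\right) = \left(-3 - 10\right) \left(-796\right) = \left(-13\right) \left(-796\right) = 10348$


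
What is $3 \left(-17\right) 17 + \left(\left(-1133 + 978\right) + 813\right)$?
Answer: $-209$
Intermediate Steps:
$3 \left(-17\right) 17 + \left(\left(-1133 + 978\right) + 813\right) = \left(-51\right) 17 + \left(-155 + 813\right) = -867 + 658 = -209$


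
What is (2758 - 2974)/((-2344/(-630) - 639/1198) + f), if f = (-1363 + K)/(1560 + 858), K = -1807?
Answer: -32849303760/285339563 ≈ -115.12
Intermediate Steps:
f = -1585/1209 (f = (-1363 - 1807)/(1560 + 858) = -3170/2418 = -3170*1/2418 = -1585/1209 ≈ -1.3110)
(2758 - 2974)/((-2344/(-630) - 639/1198) + f) = (2758 - 2974)/((-2344/(-630) - 639/1198) - 1585/1209) = -216/((-2344*(-1/630) - 639*1/1198) - 1585/1209) = -216/((1172/315 - 639/1198) - 1585/1209) = -216/(1202771/377370 - 1585/1209) = -216/285339563/152080110 = -216*152080110/285339563 = -32849303760/285339563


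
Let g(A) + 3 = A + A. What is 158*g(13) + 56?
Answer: 3690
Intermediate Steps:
g(A) = -3 + 2*A (g(A) = -3 + (A + A) = -3 + 2*A)
158*g(13) + 56 = 158*(-3 + 2*13) + 56 = 158*(-3 + 26) + 56 = 158*23 + 56 = 3634 + 56 = 3690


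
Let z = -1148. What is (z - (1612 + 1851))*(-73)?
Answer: 336603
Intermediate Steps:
(z - (1612 + 1851))*(-73) = (-1148 - (1612 + 1851))*(-73) = (-1148 - 1*3463)*(-73) = (-1148 - 3463)*(-73) = -4611*(-73) = 336603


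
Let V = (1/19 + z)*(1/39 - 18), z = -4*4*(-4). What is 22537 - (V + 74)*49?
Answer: 55815784/741 ≈ 75325.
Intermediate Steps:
z = 64 (z = -16*(-4) = 64)
V = -853117/741 (V = (1/19 + 64)*(1/39 - 18) = (1217/19)*(-701/39) = -853117/741 ≈ -1151.3)
22537 - (V + 74)*49 = 22537 - (-853117/741 + 74)*49 = 22537 - (-798283)*49/741 = 22537 - 1*(-39115867/741) = 22537 + 39115867/741 = 55815784/741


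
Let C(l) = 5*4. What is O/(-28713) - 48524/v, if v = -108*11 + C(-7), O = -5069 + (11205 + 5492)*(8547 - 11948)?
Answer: 5643818225/2794732 ≈ 2019.4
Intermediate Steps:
O = -56791566 (O = -5069 + 16697*(-3401) = -5069 - 56786497 = -56791566)
C(l) = 20
v = -1168 (v = -108*11 + 20 = -1188 + 20 = -1168)
O/(-28713) - 48524/v = -56791566/(-28713) - 48524/(-1168) = -56791566*(-1/28713) - 48524*(-1/1168) = 18930522/9571 + 12131/292 = 5643818225/2794732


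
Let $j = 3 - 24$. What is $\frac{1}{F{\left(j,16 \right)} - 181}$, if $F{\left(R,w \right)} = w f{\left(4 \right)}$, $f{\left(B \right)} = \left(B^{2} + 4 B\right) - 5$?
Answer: $\frac{1}{251} \approx 0.0039841$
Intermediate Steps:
$f{\left(B \right)} = -5 + B^{2} + 4 B$
$j = -21$ ($j = 3 - 24 = -21$)
$F{\left(R,w \right)} = 27 w$ ($F{\left(R,w \right)} = w \left(-5 + 4^{2} + 4 \cdot 4\right) = w \left(-5 + 16 + 16\right) = w 27 = 27 w$)
$\frac{1}{F{\left(j,16 \right)} - 181} = \frac{1}{27 \cdot 16 - 181} = \frac{1}{432 - 181} = \frac{1}{251}$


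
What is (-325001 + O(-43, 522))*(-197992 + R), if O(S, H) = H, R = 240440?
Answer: -13773484592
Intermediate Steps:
(-325001 + O(-43, 522))*(-197992 + R) = (-325001 + 522)*(-197992 + 240440) = -324479*42448 = -13773484592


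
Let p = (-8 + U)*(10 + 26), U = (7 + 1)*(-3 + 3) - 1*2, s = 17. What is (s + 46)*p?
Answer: -22680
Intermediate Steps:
U = -2 (U = 8*0 - 2 = 0 - 2 = -2)
p = -360 (p = (-8 - 2)*(10 + 26) = -10*36 = -360)
(s + 46)*p = (17 + 46)*(-360) = 63*(-360) = -22680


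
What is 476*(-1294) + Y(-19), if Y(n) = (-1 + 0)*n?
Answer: -615925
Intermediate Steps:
Y(n) = -n
476*(-1294) + Y(-19) = 476*(-1294) - 1*(-19) = -615944 + 19 = -615925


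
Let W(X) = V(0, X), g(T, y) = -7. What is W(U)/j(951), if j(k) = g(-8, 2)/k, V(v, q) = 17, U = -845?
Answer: -16167/7 ≈ -2309.6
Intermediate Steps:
j(k) = -7/k
W(X) = 17
W(U)/j(951) = 17/((-7/951)) = 17/((-7*1/951)) = 17/(-7/951) = 17*(-951/7) = -16167/7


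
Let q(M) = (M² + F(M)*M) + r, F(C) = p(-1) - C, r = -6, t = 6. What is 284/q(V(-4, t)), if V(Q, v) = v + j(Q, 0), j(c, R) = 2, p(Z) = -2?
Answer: -142/11 ≈ -12.909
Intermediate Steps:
F(C) = -2 - C
V(Q, v) = 2 + v (V(Q, v) = v + 2 = 2 + v)
q(M) = -6 + M² + M*(-2 - M) (q(M) = (M² + (-2 - M)*M) - 6 = (M² + M*(-2 - M)) - 6 = -6 + M² + M*(-2 - M))
284/q(V(-4, t)) = 284/(-6 - 2*(2 + 6)) = 284/(-6 - 2*8) = 284/(-6 - 16) = 284/(-22) = 284*(-1/22) = -142/11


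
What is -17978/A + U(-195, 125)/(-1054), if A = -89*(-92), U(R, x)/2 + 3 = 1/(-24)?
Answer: -637045/290904 ≈ -2.1899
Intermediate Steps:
U(R, x) = -73/12 (U(R, x) = -6 + 2/(-24) = -6 + 2*(-1/24) = -6 - 1/12 = -73/12)
A = 8188
-17978/A + U(-195, 125)/(-1054) = -17978/8188 - 73/12/(-1054) = -17978*1/8188 - 73/12*(-1/1054) = -101/46 + 73/12648 = -637045/290904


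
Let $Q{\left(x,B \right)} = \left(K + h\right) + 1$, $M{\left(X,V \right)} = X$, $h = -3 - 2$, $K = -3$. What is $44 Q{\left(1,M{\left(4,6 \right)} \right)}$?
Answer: $-308$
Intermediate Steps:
$h = -5$ ($h = -3 - 2 = -5$)
$Q{\left(x,B \right)} = -7$ ($Q{\left(x,B \right)} = \left(-3 - 5\right) + 1 = -8 + 1 = -7$)
$44 Q{\left(1,M{\left(4,6 \right)} \right)} = 44 \left(-7\right) = -308$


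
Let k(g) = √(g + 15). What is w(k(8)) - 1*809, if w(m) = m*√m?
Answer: -809 + 23^(¾) ≈ -798.50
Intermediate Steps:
k(g) = √(15 + g)
w(m) = m^(3/2)
w(k(8)) - 1*809 = (√(15 + 8))^(3/2) - 1*809 = (√23)^(3/2) - 809 = 23^(¾) - 809 = -809 + 23^(¾)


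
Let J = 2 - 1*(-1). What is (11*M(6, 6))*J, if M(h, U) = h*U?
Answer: 1188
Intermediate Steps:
M(h, U) = U*h
J = 3 (J = 2 + 1 = 3)
(11*M(6, 6))*J = (11*(6*6))*3 = (11*36)*3 = 396*3 = 1188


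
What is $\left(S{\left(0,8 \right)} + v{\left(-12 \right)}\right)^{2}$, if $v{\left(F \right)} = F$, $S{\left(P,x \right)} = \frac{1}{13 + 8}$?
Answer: $\frac{63001}{441} \approx 142.86$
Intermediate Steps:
$S{\left(P,x \right)} = \frac{1}{21}$
$\left(S{\left(0,8 \right)} + v{\left(-12 \right)}\right)^{2} = \left(\frac{1}{21} - 12\right)^{2} = \left(- \frac{251}{21}\right)^{2} = \frac{63001}{441}$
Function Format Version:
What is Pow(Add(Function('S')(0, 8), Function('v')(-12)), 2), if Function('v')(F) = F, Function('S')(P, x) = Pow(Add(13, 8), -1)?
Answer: Rational(63001, 441) ≈ 142.86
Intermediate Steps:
Function('S')(P, x) = Rational(1, 21) (Function('S')(P, x) = Pow(21, -1) = Rational(1, 21))
Pow(Add(Function('S')(0, 8), Function('v')(-12)), 2) = Pow(Add(Rational(1, 21), -12), 2) = Pow(Rational(-251, 21), 2) = Rational(63001, 441)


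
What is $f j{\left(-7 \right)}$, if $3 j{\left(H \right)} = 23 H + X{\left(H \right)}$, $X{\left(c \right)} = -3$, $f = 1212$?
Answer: $-66256$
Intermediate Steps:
$j{\left(H \right)} = -1 + \frac{23 H}{3}$ ($j{\left(H \right)} = \frac{23 H - 3}{3} = \frac{-3 + 23 H}{3} = -1 + \frac{23 H}{3}$)
$f j{\left(-7 \right)} = 1212 \left(-1 + \frac{23}{3} \left(-7\right)\right) = 1212 \left(-1 - \frac{161}{3}\right) = 1212 \left(- \frac{164}{3}\right) = -66256$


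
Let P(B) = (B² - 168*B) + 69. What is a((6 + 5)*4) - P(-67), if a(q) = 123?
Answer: -15691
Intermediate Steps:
P(B) = 69 + B² - 168*B
a((6 + 5)*4) - P(-67) = 123 - (69 + (-67)² - 168*(-67)) = 123 - (69 + 4489 + 11256) = 123 - 1*15814 = 123 - 15814 = -15691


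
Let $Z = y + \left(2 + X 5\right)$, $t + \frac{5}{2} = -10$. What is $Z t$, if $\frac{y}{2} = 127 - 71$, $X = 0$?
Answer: $-1425$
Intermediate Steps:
$y = 112$ ($y = 2 \left(127 - 71\right) = 2 \cdot 56 = 112$)
$t = - \frac{25}{2}$ ($t = - \frac{5}{2} - 10 = - \frac{25}{2} \approx -12.5$)
$Z = 114$ ($Z = 112 + \left(2 + 0 \cdot 5\right) = 112 + \left(2 + 0\right) = 112 + 2 = 114$)
$Z t = 114 \left(- \frac{25}{2}\right) = -1425$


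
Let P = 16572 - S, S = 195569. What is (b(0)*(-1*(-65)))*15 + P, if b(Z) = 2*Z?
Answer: -178997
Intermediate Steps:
P = -178997 (P = 16572 - 1*195569 = 16572 - 195569 = -178997)
(b(0)*(-1*(-65)))*15 + P = ((2*0)*(-1*(-65)))*15 - 178997 = (0*65)*15 - 178997 = 0*15 - 178997 = 0 - 178997 = -178997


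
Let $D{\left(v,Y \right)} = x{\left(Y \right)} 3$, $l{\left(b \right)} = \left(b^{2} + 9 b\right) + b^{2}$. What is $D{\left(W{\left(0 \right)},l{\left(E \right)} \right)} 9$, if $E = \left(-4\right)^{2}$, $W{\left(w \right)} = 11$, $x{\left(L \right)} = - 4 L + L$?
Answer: $-53136$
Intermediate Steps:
$x{\left(L \right)} = - 3 L$
$E = 16$
$l{\left(b \right)} = 2 b^{2} + 9 b$
$D{\left(v,Y \right)} = - 9 Y$ ($D{\left(v,Y \right)} = - 3 Y 3 = - 9 Y$)
$D{\left(W{\left(0 \right)},l{\left(E \right)} \right)} 9 = - 9 \cdot 16 \left(9 + 2 \cdot 16\right) 9 = - 9 \cdot 16 \left(9 + 32\right) 9 = - 9 \cdot 16 \cdot 41 \cdot 9 = \left(-9\right) 656 \cdot 9 = \left(-5904\right) 9 = -53136$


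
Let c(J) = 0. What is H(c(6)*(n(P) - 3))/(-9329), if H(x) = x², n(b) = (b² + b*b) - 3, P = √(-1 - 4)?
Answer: 0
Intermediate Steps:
P = I*√5 (P = √(-5) = I*√5 ≈ 2.2361*I)
n(b) = -3 + 2*b² (n(b) = (b² + b²) - 3 = 2*b² - 3 = -3 + 2*b²)
H(c(6)*(n(P) - 3))/(-9329) = (0*((-3 + 2*(I*√5)²) - 3))²/(-9329) = (0*((-3 + 2*(-5)) - 3))²*(-1/9329) = (0*((-3 - 10) - 3))²*(-1/9329) = (0*(-13 - 3))²*(-1/9329) = (0*(-16))²*(-1/9329) = 0²*(-1/9329) = 0*(-1/9329) = 0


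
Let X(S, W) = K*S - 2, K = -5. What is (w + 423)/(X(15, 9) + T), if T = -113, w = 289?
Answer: -356/95 ≈ -3.7474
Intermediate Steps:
X(S, W) = -2 - 5*S (X(S, W) = -5*S - 2 = -2 - 5*S)
(w + 423)/(X(15, 9) + T) = (289 + 423)/((-2 - 5*15) - 113) = 712/((-2 - 75) - 113) = 712/(-77 - 113) = 712/(-190) = 712*(-1/190) = -356/95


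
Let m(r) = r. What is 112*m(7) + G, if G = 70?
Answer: 854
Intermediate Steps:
112*m(7) + G = 112*7 + 70 = 784 + 70 = 854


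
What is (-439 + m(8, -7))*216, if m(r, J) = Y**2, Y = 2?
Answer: -93960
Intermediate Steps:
m(r, J) = 4 (m(r, J) = 2**2 = 4)
(-439 + m(8, -7))*216 = (-439 + 4)*216 = -435*216 = -93960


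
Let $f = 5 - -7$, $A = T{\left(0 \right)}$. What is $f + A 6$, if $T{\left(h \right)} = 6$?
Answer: $48$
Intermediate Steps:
$A = 6$
$f = 12$ ($f = 5 + 7 = 12$)
$f + A 6 = 12 + 6 \cdot 6 = 12 + 36 = 48$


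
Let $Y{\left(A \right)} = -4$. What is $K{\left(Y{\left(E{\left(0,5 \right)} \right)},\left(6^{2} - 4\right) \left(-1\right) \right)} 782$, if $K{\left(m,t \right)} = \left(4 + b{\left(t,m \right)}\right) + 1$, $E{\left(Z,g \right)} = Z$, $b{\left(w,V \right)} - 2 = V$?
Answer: $2346$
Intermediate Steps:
$b{\left(w,V \right)} = 2 + V$
$K{\left(m,t \right)} = 7 + m$ ($K{\left(m,t \right)} = \left(4 + \left(2 + m\right)\right) + 1 = \left(6 + m\right) + 1 = 7 + m$)
$K{\left(Y{\left(E{\left(0,5 \right)} \right)},\left(6^{2} - 4\right) \left(-1\right) \right)} 782 = \left(7 - 4\right) 782 = 3 \cdot 782 = 2346$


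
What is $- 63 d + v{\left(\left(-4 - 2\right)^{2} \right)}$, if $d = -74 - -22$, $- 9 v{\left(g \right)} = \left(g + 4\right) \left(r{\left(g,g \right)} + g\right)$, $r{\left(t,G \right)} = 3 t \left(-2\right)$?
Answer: $4076$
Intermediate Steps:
$r{\left(t,G \right)} = - 6 t$
$v{\left(g \right)} = \frac{5 g \left(4 + g\right)}{9}$ ($v{\left(g \right)} = - \frac{\left(g + 4\right) \left(- 6 g + g\right)}{9} = - \frac{\left(4 + g\right) \left(- 5 g\right)}{9} = - \frac{\left(-5\right) g \left(4 + g\right)}{9} = \frac{5 g \left(4 + g\right)}{9}$)
$d = -52$ ($d = -74 + 22 = -52$)
$- 63 d + v{\left(\left(-4 - 2\right)^{2} \right)} = \left(-63\right) \left(-52\right) + \frac{5 \left(-4 - 2\right)^{2} \left(4 + \left(-4 - 2\right)^{2}\right)}{9} = 3276 + \frac{5 \left(-6\right)^{2} \left(4 + \left(-6\right)^{2}\right)}{9} = 3276 + \frac{5}{9} \cdot 36 \left(4 + 36\right) = 3276 + \frac{5}{9} \cdot 36 \cdot 40 = 3276 + 800 = 4076$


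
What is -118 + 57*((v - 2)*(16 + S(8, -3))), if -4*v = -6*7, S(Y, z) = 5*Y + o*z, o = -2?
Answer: 29921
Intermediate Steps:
S(Y, z) = -2*z + 5*Y (S(Y, z) = 5*Y - 2*z = -2*z + 5*Y)
v = 21/2 (v = -(-3)*7/2 = -¼*(-42) = 21/2 ≈ 10.500)
-118 + 57*((v - 2)*(16 + S(8, -3))) = -118 + 57*((21/2 - 2)*(16 + (-2*(-3) + 5*8))) = -118 + 57*(17*(16 + (6 + 40))/2) = -118 + 57*(17*(16 + 46)/2) = -118 + 57*((17/2)*62) = -118 + 57*527 = -118 + 30039 = 29921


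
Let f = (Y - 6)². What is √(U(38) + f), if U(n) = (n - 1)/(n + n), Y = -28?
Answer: √1669967/38 ≈ 34.007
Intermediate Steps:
f = 1156 (f = (-28 - 6)² = (-34)² = 1156)
U(n) = (-1 + n)/(2*n) (U(n) = (-1 + n)/((2*n)) = (-1 + n)*(1/(2*n)) = (-1 + n)/(2*n))
√(U(38) + f) = √((½)*(-1 + 38)/38 + 1156) = √((½)*(1/38)*37 + 1156) = √(37/76 + 1156) = √(87893/76) = √1669967/38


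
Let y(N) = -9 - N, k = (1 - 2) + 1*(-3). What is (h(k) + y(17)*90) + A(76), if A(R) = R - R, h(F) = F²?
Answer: -2324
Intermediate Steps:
k = -4 (k = -1 - 3 = -4)
A(R) = 0
(h(k) + y(17)*90) + A(76) = ((-4)² + (-9 - 1*17)*90) + 0 = (16 + (-9 - 17)*90) + 0 = (16 - 26*90) + 0 = (16 - 2340) + 0 = -2324 + 0 = -2324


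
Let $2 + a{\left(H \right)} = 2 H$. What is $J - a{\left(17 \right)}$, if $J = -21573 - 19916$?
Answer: $-41521$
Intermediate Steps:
$a{\left(H \right)} = -2 + 2 H$
$J = -41489$ ($J = -21573 - 19916 = -41489$)
$J - a{\left(17 \right)} = -41489 - \left(-2 + 2 \cdot 17\right) = -41489 - \left(-2 + 34\right) = -41489 - 32 = -41521$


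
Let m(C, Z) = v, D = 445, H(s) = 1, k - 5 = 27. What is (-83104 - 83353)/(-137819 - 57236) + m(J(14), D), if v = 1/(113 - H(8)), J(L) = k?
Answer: 2691177/3120880 ≈ 0.86231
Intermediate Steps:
k = 32 (k = 5 + 27 = 32)
J(L) = 32
v = 1/112 (v = 1/(113 - 1*1) = 1/(113 - 1) = 1/112 ≈ 0.0089286)
m(C, Z) = 1/112
(-83104 - 83353)/(-137819 - 57236) + m(J(14), D) = (-83104 - 83353)/(-137819 - 57236) + 1/112 = -166457/(-195055) + 1/112 = -166457*(-1/195055) + 1/112 = 166457/195055 + 1/112 = 2691177/3120880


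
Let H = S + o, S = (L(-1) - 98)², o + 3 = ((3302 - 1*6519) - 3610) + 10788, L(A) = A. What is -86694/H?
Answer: -86694/13759 ≈ -6.3009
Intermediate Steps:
o = 3958 (o = -3 + (((3302 - 1*6519) - 3610) + 10788) = -3 + (((3302 - 6519) - 3610) + 10788) = -3 + ((-3217 - 3610) + 10788) = -3 + (-6827 + 10788) = -3 + 3961 = 3958)
S = 9801 (S = (-1 - 98)² = (-99)² = 9801)
H = 13759 (H = 9801 + 3958 = 13759)
-86694/H = -86694/13759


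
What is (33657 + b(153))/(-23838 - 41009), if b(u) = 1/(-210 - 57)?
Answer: -8986418/17314149 ≈ -0.51902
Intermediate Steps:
b(u) = -1/267 (b(u) = 1/(-267) = -1/267)
(33657 + b(153))/(-23838 - 41009) = (33657 - 1/267)/(-23838 - 41009) = (8986418/267)/(-64847) = (8986418/267)*(-1/64847) = -8986418/17314149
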